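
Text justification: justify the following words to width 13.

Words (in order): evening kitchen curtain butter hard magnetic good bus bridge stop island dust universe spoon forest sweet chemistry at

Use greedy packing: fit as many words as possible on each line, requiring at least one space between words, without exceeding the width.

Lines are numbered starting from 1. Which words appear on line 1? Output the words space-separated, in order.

Line 1: ['evening'] (min_width=7, slack=6)
Line 2: ['kitchen'] (min_width=7, slack=6)
Line 3: ['curtain'] (min_width=7, slack=6)
Line 4: ['butter', 'hard'] (min_width=11, slack=2)
Line 5: ['magnetic', 'good'] (min_width=13, slack=0)
Line 6: ['bus', 'bridge'] (min_width=10, slack=3)
Line 7: ['stop', 'island'] (min_width=11, slack=2)
Line 8: ['dust', 'universe'] (min_width=13, slack=0)
Line 9: ['spoon', 'forest'] (min_width=12, slack=1)
Line 10: ['sweet'] (min_width=5, slack=8)
Line 11: ['chemistry', 'at'] (min_width=12, slack=1)

Answer: evening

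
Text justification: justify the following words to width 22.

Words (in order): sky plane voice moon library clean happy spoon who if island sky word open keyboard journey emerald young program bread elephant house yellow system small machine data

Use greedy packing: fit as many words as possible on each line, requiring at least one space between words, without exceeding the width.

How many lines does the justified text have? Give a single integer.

Line 1: ['sky', 'plane', 'voice', 'moon'] (min_width=20, slack=2)
Line 2: ['library', 'clean', 'happy'] (min_width=19, slack=3)
Line 3: ['spoon', 'who', 'if', 'island'] (min_width=19, slack=3)
Line 4: ['sky', 'word', 'open', 'keyboard'] (min_width=22, slack=0)
Line 5: ['journey', 'emerald', 'young'] (min_width=21, slack=1)
Line 6: ['program', 'bread', 'elephant'] (min_width=22, slack=0)
Line 7: ['house', 'yellow', 'system'] (min_width=19, slack=3)
Line 8: ['small', 'machine', 'data'] (min_width=18, slack=4)
Total lines: 8

Answer: 8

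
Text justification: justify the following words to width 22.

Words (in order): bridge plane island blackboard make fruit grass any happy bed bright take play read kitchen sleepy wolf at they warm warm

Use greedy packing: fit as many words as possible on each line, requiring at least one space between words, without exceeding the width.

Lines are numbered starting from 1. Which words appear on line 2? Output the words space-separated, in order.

Line 1: ['bridge', 'plane', 'island'] (min_width=19, slack=3)
Line 2: ['blackboard', 'make', 'fruit'] (min_width=21, slack=1)
Line 3: ['grass', 'any', 'happy', 'bed'] (min_width=19, slack=3)
Line 4: ['bright', 'take', 'play', 'read'] (min_width=21, slack=1)
Line 5: ['kitchen', 'sleepy', 'wolf', 'at'] (min_width=22, slack=0)
Line 6: ['they', 'warm', 'warm'] (min_width=14, slack=8)

Answer: blackboard make fruit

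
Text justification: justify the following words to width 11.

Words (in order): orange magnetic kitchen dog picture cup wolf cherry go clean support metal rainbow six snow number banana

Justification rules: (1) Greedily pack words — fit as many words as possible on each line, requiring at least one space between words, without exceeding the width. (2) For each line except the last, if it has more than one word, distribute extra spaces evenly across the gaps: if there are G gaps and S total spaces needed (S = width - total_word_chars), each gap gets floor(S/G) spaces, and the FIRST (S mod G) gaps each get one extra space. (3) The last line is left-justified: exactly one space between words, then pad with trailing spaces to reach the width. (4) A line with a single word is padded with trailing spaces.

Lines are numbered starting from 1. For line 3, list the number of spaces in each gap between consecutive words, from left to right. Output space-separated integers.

Answer: 1

Derivation:
Line 1: ['orange'] (min_width=6, slack=5)
Line 2: ['magnetic'] (min_width=8, slack=3)
Line 3: ['kitchen', 'dog'] (min_width=11, slack=0)
Line 4: ['picture', 'cup'] (min_width=11, slack=0)
Line 5: ['wolf', 'cherry'] (min_width=11, slack=0)
Line 6: ['go', 'clean'] (min_width=8, slack=3)
Line 7: ['support'] (min_width=7, slack=4)
Line 8: ['metal'] (min_width=5, slack=6)
Line 9: ['rainbow', 'six'] (min_width=11, slack=0)
Line 10: ['snow', 'number'] (min_width=11, slack=0)
Line 11: ['banana'] (min_width=6, slack=5)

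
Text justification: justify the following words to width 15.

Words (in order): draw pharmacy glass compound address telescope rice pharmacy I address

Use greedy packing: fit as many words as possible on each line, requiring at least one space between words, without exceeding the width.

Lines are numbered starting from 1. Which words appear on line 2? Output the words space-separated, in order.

Line 1: ['draw', 'pharmacy'] (min_width=13, slack=2)
Line 2: ['glass', 'compound'] (min_width=14, slack=1)
Line 3: ['address'] (min_width=7, slack=8)
Line 4: ['telescope', 'rice'] (min_width=14, slack=1)
Line 5: ['pharmacy', 'I'] (min_width=10, slack=5)
Line 6: ['address'] (min_width=7, slack=8)

Answer: glass compound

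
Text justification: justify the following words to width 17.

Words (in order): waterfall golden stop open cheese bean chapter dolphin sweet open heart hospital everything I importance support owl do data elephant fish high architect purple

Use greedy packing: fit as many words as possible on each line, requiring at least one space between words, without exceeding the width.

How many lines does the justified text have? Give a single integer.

Answer: 12

Derivation:
Line 1: ['waterfall', 'golden'] (min_width=16, slack=1)
Line 2: ['stop', 'open', 'cheese'] (min_width=16, slack=1)
Line 3: ['bean', 'chapter'] (min_width=12, slack=5)
Line 4: ['dolphin', 'sweet'] (min_width=13, slack=4)
Line 5: ['open', 'heart'] (min_width=10, slack=7)
Line 6: ['hospital'] (min_width=8, slack=9)
Line 7: ['everything', 'I'] (min_width=12, slack=5)
Line 8: ['importance'] (min_width=10, slack=7)
Line 9: ['support', 'owl', 'do'] (min_width=14, slack=3)
Line 10: ['data', 'elephant'] (min_width=13, slack=4)
Line 11: ['fish', 'high'] (min_width=9, slack=8)
Line 12: ['architect', 'purple'] (min_width=16, slack=1)
Total lines: 12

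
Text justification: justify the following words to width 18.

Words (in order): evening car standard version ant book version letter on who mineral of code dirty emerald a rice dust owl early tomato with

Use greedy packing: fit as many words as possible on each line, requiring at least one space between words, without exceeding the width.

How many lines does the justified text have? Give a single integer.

Answer: 8

Derivation:
Line 1: ['evening', 'car'] (min_width=11, slack=7)
Line 2: ['standard', 'version'] (min_width=16, slack=2)
Line 3: ['ant', 'book', 'version'] (min_width=16, slack=2)
Line 4: ['letter', 'on', 'who'] (min_width=13, slack=5)
Line 5: ['mineral', 'of', 'code'] (min_width=15, slack=3)
Line 6: ['dirty', 'emerald', 'a'] (min_width=15, slack=3)
Line 7: ['rice', 'dust', 'owl'] (min_width=13, slack=5)
Line 8: ['early', 'tomato', 'with'] (min_width=17, slack=1)
Total lines: 8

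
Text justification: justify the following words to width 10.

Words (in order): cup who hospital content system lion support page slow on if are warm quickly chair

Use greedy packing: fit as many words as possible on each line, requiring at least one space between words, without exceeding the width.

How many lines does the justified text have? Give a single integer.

Line 1: ['cup', 'who'] (min_width=7, slack=3)
Line 2: ['hospital'] (min_width=8, slack=2)
Line 3: ['content'] (min_width=7, slack=3)
Line 4: ['system'] (min_width=6, slack=4)
Line 5: ['lion'] (min_width=4, slack=6)
Line 6: ['support'] (min_width=7, slack=3)
Line 7: ['page', 'slow'] (min_width=9, slack=1)
Line 8: ['on', 'if', 'are'] (min_width=9, slack=1)
Line 9: ['warm'] (min_width=4, slack=6)
Line 10: ['quickly'] (min_width=7, slack=3)
Line 11: ['chair'] (min_width=5, slack=5)
Total lines: 11

Answer: 11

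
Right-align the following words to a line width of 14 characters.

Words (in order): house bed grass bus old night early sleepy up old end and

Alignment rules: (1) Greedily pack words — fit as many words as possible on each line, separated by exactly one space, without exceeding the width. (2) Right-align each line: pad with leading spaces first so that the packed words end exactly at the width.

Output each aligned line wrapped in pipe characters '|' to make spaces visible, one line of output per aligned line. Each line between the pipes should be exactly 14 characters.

Line 1: ['house', 'bed'] (min_width=9, slack=5)
Line 2: ['grass', 'bus', 'old'] (min_width=13, slack=1)
Line 3: ['night', 'early'] (min_width=11, slack=3)
Line 4: ['sleepy', 'up', 'old'] (min_width=13, slack=1)
Line 5: ['end', 'and'] (min_width=7, slack=7)

Answer: |     house bed|
| grass bus old|
|   night early|
| sleepy up old|
|       end and|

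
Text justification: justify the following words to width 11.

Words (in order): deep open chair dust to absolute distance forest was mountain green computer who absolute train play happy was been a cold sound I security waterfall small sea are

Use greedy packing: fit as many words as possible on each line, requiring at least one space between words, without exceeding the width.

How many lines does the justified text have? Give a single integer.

Line 1: ['deep', 'open'] (min_width=9, slack=2)
Line 2: ['chair', 'dust'] (min_width=10, slack=1)
Line 3: ['to', 'absolute'] (min_width=11, slack=0)
Line 4: ['distance'] (min_width=8, slack=3)
Line 5: ['forest', 'was'] (min_width=10, slack=1)
Line 6: ['mountain'] (min_width=8, slack=3)
Line 7: ['green'] (min_width=5, slack=6)
Line 8: ['computer'] (min_width=8, slack=3)
Line 9: ['who'] (min_width=3, slack=8)
Line 10: ['absolute'] (min_width=8, slack=3)
Line 11: ['train', 'play'] (min_width=10, slack=1)
Line 12: ['happy', 'was'] (min_width=9, slack=2)
Line 13: ['been', 'a', 'cold'] (min_width=11, slack=0)
Line 14: ['sound', 'I'] (min_width=7, slack=4)
Line 15: ['security'] (min_width=8, slack=3)
Line 16: ['waterfall'] (min_width=9, slack=2)
Line 17: ['small', 'sea'] (min_width=9, slack=2)
Line 18: ['are'] (min_width=3, slack=8)
Total lines: 18

Answer: 18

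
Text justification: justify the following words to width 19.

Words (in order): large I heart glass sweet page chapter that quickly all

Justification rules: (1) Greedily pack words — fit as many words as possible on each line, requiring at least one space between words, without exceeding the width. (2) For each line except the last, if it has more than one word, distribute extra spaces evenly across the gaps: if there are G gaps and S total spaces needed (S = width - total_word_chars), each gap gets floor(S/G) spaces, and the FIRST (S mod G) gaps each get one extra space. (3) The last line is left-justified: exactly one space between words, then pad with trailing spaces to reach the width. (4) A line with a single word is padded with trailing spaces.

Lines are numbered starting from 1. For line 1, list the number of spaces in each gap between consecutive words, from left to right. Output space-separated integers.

Answer: 1 1 1

Derivation:
Line 1: ['large', 'I', 'heart', 'glass'] (min_width=19, slack=0)
Line 2: ['sweet', 'page', 'chapter'] (min_width=18, slack=1)
Line 3: ['that', 'quickly', 'all'] (min_width=16, slack=3)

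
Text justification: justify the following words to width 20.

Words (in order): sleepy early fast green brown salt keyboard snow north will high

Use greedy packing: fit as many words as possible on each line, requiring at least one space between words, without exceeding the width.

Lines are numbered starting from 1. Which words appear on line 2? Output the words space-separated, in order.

Line 1: ['sleepy', 'early', 'fast'] (min_width=17, slack=3)
Line 2: ['green', 'brown', 'salt'] (min_width=16, slack=4)
Line 3: ['keyboard', 'snow', 'north'] (min_width=19, slack=1)
Line 4: ['will', 'high'] (min_width=9, slack=11)

Answer: green brown salt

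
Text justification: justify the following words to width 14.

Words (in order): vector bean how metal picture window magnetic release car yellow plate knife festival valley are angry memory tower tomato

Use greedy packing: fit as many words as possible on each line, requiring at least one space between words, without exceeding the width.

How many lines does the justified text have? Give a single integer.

Line 1: ['vector', 'bean'] (min_width=11, slack=3)
Line 2: ['how', 'metal'] (min_width=9, slack=5)
Line 3: ['picture', 'window'] (min_width=14, slack=0)
Line 4: ['magnetic'] (min_width=8, slack=6)
Line 5: ['release', 'car'] (min_width=11, slack=3)
Line 6: ['yellow', 'plate'] (min_width=12, slack=2)
Line 7: ['knife', 'festival'] (min_width=14, slack=0)
Line 8: ['valley', 'are'] (min_width=10, slack=4)
Line 9: ['angry', 'memory'] (min_width=12, slack=2)
Line 10: ['tower', 'tomato'] (min_width=12, slack=2)
Total lines: 10

Answer: 10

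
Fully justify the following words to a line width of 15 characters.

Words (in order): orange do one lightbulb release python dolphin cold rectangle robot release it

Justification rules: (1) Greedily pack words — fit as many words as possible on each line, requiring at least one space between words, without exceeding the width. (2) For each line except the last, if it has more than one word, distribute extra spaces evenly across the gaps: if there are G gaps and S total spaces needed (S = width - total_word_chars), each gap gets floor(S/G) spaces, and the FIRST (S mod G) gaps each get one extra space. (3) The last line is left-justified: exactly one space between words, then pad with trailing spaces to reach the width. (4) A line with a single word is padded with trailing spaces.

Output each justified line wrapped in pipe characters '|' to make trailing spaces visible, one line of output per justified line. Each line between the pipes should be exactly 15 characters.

Line 1: ['orange', 'do', 'one'] (min_width=13, slack=2)
Line 2: ['lightbulb'] (min_width=9, slack=6)
Line 3: ['release', 'python'] (min_width=14, slack=1)
Line 4: ['dolphin', 'cold'] (min_width=12, slack=3)
Line 5: ['rectangle', 'robot'] (min_width=15, slack=0)
Line 6: ['release', 'it'] (min_width=10, slack=5)

Answer: |orange  do  one|
|lightbulb      |
|release  python|
|dolphin    cold|
|rectangle robot|
|release it     |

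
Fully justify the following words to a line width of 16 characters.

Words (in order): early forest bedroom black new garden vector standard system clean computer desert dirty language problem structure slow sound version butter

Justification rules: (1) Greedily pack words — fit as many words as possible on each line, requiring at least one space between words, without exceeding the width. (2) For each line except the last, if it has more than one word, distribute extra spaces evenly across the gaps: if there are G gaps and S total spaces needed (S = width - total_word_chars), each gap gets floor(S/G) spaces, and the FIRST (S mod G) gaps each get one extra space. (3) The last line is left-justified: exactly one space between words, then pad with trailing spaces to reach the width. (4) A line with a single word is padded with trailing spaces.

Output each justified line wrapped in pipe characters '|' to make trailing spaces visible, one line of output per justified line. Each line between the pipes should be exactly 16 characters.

Line 1: ['early', 'forest'] (min_width=12, slack=4)
Line 2: ['bedroom', 'black'] (min_width=13, slack=3)
Line 3: ['new', 'garden'] (min_width=10, slack=6)
Line 4: ['vector', 'standard'] (min_width=15, slack=1)
Line 5: ['system', 'clean'] (min_width=12, slack=4)
Line 6: ['computer', 'desert'] (min_width=15, slack=1)
Line 7: ['dirty', 'language'] (min_width=14, slack=2)
Line 8: ['problem'] (min_width=7, slack=9)
Line 9: ['structure', 'slow'] (min_width=14, slack=2)
Line 10: ['sound', 'version'] (min_width=13, slack=3)
Line 11: ['butter'] (min_width=6, slack=10)

Answer: |early     forest|
|bedroom    black|
|new       garden|
|vector  standard|
|system     clean|
|computer  desert|
|dirty   language|
|problem         |
|structure   slow|
|sound    version|
|butter          |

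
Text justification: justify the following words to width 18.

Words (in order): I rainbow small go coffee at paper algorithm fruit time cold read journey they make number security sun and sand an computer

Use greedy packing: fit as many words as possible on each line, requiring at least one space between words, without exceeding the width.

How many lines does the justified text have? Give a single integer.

Answer: 8

Derivation:
Line 1: ['I', 'rainbow', 'small', 'go'] (min_width=18, slack=0)
Line 2: ['coffee', 'at', 'paper'] (min_width=15, slack=3)
Line 3: ['algorithm', 'fruit'] (min_width=15, slack=3)
Line 4: ['time', 'cold', 'read'] (min_width=14, slack=4)
Line 5: ['journey', 'they', 'make'] (min_width=17, slack=1)
Line 6: ['number', 'security'] (min_width=15, slack=3)
Line 7: ['sun', 'and', 'sand', 'an'] (min_width=15, slack=3)
Line 8: ['computer'] (min_width=8, slack=10)
Total lines: 8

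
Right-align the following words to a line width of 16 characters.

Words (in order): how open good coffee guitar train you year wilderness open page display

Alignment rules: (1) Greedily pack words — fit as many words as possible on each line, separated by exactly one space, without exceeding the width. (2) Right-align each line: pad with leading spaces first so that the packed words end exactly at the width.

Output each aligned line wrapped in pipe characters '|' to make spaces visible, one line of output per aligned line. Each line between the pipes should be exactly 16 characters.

Answer: |   how open good|
|   coffee guitar|
|  train you year|
| wilderness open|
|    page display|

Derivation:
Line 1: ['how', 'open', 'good'] (min_width=13, slack=3)
Line 2: ['coffee', 'guitar'] (min_width=13, slack=3)
Line 3: ['train', 'you', 'year'] (min_width=14, slack=2)
Line 4: ['wilderness', 'open'] (min_width=15, slack=1)
Line 5: ['page', 'display'] (min_width=12, slack=4)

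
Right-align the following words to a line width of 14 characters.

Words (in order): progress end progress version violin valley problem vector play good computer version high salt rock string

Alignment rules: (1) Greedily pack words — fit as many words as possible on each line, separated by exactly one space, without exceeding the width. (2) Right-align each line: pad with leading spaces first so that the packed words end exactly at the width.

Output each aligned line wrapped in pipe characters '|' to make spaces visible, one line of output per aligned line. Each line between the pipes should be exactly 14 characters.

Answer: |  progress end|
|      progress|
|version violin|
|valley problem|
|   vector play|
| good computer|
|  version high|
|     salt rock|
|        string|

Derivation:
Line 1: ['progress', 'end'] (min_width=12, slack=2)
Line 2: ['progress'] (min_width=8, slack=6)
Line 3: ['version', 'violin'] (min_width=14, slack=0)
Line 4: ['valley', 'problem'] (min_width=14, slack=0)
Line 5: ['vector', 'play'] (min_width=11, slack=3)
Line 6: ['good', 'computer'] (min_width=13, slack=1)
Line 7: ['version', 'high'] (min_width=12, slack=2)
Line 8: ['salt', 'rock'] (min_width=9, slack=5)
Line 9: ['string'] (min_width=6, slack=8)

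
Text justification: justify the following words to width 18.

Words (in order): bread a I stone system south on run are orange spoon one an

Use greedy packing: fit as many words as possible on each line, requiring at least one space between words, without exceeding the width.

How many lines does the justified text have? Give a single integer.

Line 1: ['bread', 'a', 'I', 'stone'] (min_width=15, slack=3)
Line 2: ['system', 'south', 'on'] (min_width=15, slack=3)
Line 3: ['run', 'are', 'orange'] (min_width=14, slack=4)
Line 4: ['spoon', 'one', 'an'] (min_width=12, slack=6)
Total lines: 4

Answer: 4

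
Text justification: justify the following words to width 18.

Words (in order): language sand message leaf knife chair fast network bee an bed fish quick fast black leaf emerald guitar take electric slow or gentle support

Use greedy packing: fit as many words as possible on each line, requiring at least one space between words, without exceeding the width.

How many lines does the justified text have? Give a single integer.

Answer: 9

Derivation:
Line 1: ['language', 'sand'] (min_width=13, slack=5)
Line 2: ['message', 'leaf', 'knife'] (min_width=18, slack=0)
Line 3: ['chair', 'fast', 'network'] (min_width=18, slack=0)
Line 4: ['bee', 'an', 'bed', 'fish'] (min_width=15, slack=3)
Line 5: ['quick', 'fast', 'black'] (min_width=16, slack=2)
Line 6: ['leaf', 'emerald'] (min_width=12, slack=6)
Line 7: ['guitar', 'take'] (min_width=11, slack=7)
Line 8: ['electric', 'slow', 'or'] (min_width=16, slack=2)
Line 9: ['gentle', 'support'] (min_width=14, slack=4)
Total lines: 9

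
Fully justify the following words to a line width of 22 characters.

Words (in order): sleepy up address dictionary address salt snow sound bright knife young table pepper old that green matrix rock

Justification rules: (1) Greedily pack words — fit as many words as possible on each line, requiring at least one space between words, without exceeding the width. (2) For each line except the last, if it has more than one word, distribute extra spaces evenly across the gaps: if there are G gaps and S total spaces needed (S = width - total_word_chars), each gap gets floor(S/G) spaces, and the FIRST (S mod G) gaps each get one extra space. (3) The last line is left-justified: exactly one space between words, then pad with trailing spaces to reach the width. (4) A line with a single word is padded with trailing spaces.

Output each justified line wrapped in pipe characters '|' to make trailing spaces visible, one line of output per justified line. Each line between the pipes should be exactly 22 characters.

Answer: |sleepy    up   address|
|dictionary     address|
|salt snow sound bright|
|knife    young   table|
|pepper  old that green|
|matrix rock           |

Derivation:
Line 1: ['sleepy', 'up', 'address'] (min_width=17, slack=5)
Line 2: ['dictionary', 'address'] (min_width=18, slack=4)
Line 3: ['salt', 'snow', 'sound', 'bright'] (min_width=22, slack=0)
Line 4: ['knife', 'young', 'table'] (min_width=17, slack=5)
Line 5: ['pepper', 'old', 'that', 'green'] (min_width=21, slack=1)
Line 6: ['matrix', 'rock'] (min_width=11, slack=11)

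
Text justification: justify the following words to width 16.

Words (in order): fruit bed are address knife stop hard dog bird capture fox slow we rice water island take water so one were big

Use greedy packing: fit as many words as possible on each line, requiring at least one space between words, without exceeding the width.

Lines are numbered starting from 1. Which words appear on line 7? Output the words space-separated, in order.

Line 1: ['fruit', 'bed', 'are'] (min_width=13, slack=3)
Line 2: ['address', 'knife'] (min_width=13, slack=3)
Line 3: ['stop', 'hard', 'dog'] (min_width=13, slack=3)
Line 4: ['bird', 'capture', 'fox'] (min_width=16, slack=0)
Line 5: ['slow', 'we', 'rice'] (min_width=12, slack=4)
Line 6: ['water', 'island'] (min_width=12, slack=4)
Line 7: ['take', 'water', 'so'] (min_width=13, slack=3)
Line 8: ['one', 'were', 'big'] (min_width=12, slack=4)

Answer: take water so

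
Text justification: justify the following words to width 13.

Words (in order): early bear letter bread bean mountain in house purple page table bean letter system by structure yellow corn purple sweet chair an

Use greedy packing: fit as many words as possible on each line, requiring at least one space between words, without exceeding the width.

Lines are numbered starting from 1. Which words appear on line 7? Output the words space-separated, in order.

Line 1: ['early', 'bear'] (min_width=10, slack=3)
Line 2: ['letter', 'bread'] (min_width=12, slack=1)
Line 3: ['bean', 'mountain'] (min_width=13, slack=0)
Line 4: ['in', 'house'] (min_width=8, slack=5)
Line 5: ['purple', 'page'] (min_width=11, slack=2)
Line 6: ['table', 'bean'] (min_width=10, slack=3)
Line 7: ['letter', 'system'] (min_width=13, slack=0)
Line 8: ['by', 'structure'] (min_width=12, slack=1)
Line 9: ['yellow', 'corn'] (min_width=11, slack=2)
Line 10: ['purple', 'sweet'] (min_width=12, slack=1)
Line 11: ['chair', 'an'] (min_width=8, slack=5)

Answer: letter system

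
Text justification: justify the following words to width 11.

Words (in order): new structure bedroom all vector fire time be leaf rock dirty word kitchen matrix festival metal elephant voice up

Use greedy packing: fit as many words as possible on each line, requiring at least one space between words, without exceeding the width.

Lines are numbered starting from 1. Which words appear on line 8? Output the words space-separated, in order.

Line 1: ['new'] (min_width=3, slack=8)
Line 2: ['structure'] (min_width=9, slack=2)
Line 3: ['bedroom', 'all'] (min_width=11, slack=0)
Line 4: ['vector', 'fire'] (min_width=11, slack=0)
Line 5: ['time', 'be'] (min_width=7, slack=4)
Line 6: ['leaf', 'rock'] (min_width=9, slack=2)
Line 7: ['dirty', 'word'] (min_width=10, slack=1)
Line 8: ['kitchen'] (min_width=7, slack=4)
Line 9: ['matrix'] (min_width=6, slack=5)
Line 10: ['festival'] (min_width=8, slack=3)
Line 11: ['metal'] (min_width=5, slack=6)
Line 12: ['elephant'] (min_width=8, slack=3)
Line 13: ['voice', 'up'] (min_width=8, slack=3)

Answer: kitchen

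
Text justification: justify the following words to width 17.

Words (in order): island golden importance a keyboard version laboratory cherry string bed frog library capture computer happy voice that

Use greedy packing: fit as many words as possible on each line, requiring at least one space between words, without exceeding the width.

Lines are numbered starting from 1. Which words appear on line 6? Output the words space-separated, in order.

Line 1: ['island', 'golden'] (min_width=13, slack=4)
Line 2: ['importance', 'a'] (min_width=12, slack=5)
Line 3: ['keyboard', 'version'] (min_width=16, slack=1)
Line 4: ['laboratory', 'cherry'] (min_width=17, slack=0)
Line 5: ['string', 'bed', 'frog'] (min_width=15, slack=2)
Line 6: ['library', 'capture'] (min_width=15, slack=2)
Line 7: ['computer', 'happy'] (min_width=14, slack=3)
Line 8: ['voice', 'that'] (min_width=10, slack=7)

Answer: library capture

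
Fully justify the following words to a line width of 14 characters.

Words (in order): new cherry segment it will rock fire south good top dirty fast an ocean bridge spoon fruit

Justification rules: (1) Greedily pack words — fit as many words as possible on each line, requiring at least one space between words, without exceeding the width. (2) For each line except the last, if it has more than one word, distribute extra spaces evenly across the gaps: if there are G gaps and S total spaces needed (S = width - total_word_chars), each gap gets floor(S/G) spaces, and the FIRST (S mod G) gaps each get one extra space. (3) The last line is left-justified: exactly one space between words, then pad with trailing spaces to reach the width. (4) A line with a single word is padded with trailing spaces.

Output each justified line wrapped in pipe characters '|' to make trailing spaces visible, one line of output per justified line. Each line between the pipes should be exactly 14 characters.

Line 1: ['new', 'cherry'] (min_width=10, slack=4)
Line 2: ['segment', 'it'] (min_width=10, slack=4)
Line 3: ['will', 'rock', 'fire'] (min_width=14, slack=0)
Line 4: ['south', 'good', 'top'] (min_width=14, slack=0)
Line 5: ['dirty', 'fast', 'an'] (min_width=13, slack=1)
Line 6: ['ocean', 'bridge'] (min_width=12, slack=2)
Line 7: ['spoon', 'fruit'] (min_width=11, slack=3)

Answer: |new     cherry|
|segment     it|
|will rock fire|
|south good top|
|dirty  fast an|
|ocean   bridge|
|spoon fruit   |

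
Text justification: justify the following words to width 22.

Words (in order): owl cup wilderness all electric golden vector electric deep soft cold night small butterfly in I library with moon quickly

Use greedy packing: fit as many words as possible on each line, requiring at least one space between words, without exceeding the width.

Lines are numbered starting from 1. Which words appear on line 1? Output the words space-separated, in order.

Line 1: ['owl', 'cup', 'wilderness', 'all'] (min_width=22, slack=0)
Line 2: ['electric', 'golden', 'vector'] (min_width=22, slack=0)
Line 3: ['electric', 'deep', 'soft'] (min_width=18, slack=4)
Line 4: ['cold', 'night', 'small'] (min_width=16, slack=6)
Line 5: ['butterfly', 'in', 'I', 'library'] (min_width=22, slack=0)
Line 6: ['with', 'moon', 'quickly'] (min_width=17, slack=5)

Answer: owl cup wilderness all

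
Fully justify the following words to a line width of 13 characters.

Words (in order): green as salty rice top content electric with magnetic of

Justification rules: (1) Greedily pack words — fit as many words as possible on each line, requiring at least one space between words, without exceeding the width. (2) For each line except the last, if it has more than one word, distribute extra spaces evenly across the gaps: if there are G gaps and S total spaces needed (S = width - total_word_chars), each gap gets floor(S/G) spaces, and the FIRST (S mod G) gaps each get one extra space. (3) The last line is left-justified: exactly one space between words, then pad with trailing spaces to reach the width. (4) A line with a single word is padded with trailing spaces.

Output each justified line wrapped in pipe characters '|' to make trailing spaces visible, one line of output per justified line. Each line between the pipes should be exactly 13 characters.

Answer: |green      as|
|salty    rice|
|top   content|
|electric with|
|magnetic of  |

Derivation:
Line 1: ['green', 'as'] (min_width=8, slack=5)
Line 2: ['salty', 'rice'] (min_width=10, slack=3)
Line 3: ['top', 'content'] (min_width=11, slack=2)
Line 4: ['electric', 'with'] (min_width=13, slack=0)
Line 5: ['magnetic', 'of'] (min_width=11, slack=2)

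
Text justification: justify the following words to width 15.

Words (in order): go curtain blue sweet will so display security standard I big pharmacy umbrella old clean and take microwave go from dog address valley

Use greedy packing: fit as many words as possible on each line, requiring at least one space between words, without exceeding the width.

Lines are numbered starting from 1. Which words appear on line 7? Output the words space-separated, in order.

Line 1: ['go', 'curtain', 'blue'] (min_width=15, slack=0)
Line 2: ['sweet', 'will', 'so'] (min_width=13, slack=2)
Line 3: ['display'] (min_width=7, slack=8)
Line 4: ['security'] (min_width=8, slack=7)
Line 5: ['standard', 'I', 'big'] (min_width=14, slack=1)
Line 6: ['pharmacy'] (min_width=8, slack=7)
Line 7: ['umbrella', 'old'] (min_width=12, slack=3)
Line 8: ['clean', 'and', 'take'] (min_width=14, slack=1)
Line 9: ['microwave', 'go'] (min_width=12, slack=3)
Line 10: ['from', 'dog'] (min_width=8, slack=7)
Line 11: ['address', 'valley'] (min_width=14, slack=1)

Answer: umbrella old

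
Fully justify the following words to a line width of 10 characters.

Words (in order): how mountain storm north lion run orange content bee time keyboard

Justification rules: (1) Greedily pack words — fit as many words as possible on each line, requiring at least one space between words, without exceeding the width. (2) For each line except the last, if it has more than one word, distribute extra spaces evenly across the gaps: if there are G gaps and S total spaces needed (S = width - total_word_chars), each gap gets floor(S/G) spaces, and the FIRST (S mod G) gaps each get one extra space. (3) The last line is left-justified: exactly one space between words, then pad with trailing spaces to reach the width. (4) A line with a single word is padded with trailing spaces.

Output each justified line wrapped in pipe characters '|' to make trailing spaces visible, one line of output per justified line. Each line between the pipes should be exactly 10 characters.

Answer: |how       |
|mountain  |
|storm     |
|north lion|
|run orange|
|content   |
|bee   time|
|keyboard  |

Derivation:
Line 1: ['how'] (min_width=3, slack=7)
Line 2: ['mountain'] (min_width=8, slack=2)
Line 3: ['storm'] (min_width=5, slack=5)
Line 4: ['north', 'lion'] (min_width=10, slack=0)
Line 5: ['run', 'orange'] (min_width=10, slack=0)
Line 6: ['content'] (min_width=7, slack=3)
Line 7: ['bee', 'time'] (min_width=8, slack=2)
Line 8: ['keyboard'] (min_width=8, slack=2)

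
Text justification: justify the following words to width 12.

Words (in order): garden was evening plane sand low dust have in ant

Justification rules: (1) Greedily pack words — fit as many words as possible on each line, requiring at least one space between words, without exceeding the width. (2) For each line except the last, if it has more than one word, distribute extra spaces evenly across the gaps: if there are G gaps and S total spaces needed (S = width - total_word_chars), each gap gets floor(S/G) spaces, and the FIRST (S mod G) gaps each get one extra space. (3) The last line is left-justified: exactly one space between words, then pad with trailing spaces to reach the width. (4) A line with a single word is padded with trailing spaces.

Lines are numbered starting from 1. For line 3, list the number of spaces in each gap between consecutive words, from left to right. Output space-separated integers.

Answer: 3

Derivation:
Line 1: ['garden', 'was'] (min_width=10, slack=2)
Line 2: ['evening'] (min_width=7, slack=5)
Line 3: ['plane', 'sand'] (min_width=10, slack=2)
Line 4: ['low', 'dust'] (min_width=8, slack=4)
Line 5: ['have', 'in', 'ant'] (min_width=11, slack=1)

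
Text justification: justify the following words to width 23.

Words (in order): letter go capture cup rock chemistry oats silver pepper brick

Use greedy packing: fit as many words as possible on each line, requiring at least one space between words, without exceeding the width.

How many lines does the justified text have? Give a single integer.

Line 1: ['letter', 'go', 'capture', 'cup'] (min_width=21, slack=2)
Line 2: ['rock', 'chemistry', 'oats'] (min_width=19, slack=4)
Line 3: ['silver', 'pepper', 'brick'] (min_width=19, slack=4)
Total lines: 3

Answer: 3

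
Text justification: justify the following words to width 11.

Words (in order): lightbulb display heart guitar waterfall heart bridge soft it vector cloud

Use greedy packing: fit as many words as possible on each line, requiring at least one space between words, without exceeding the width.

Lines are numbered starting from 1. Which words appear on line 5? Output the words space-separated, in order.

Answer: waterfall

Derivation:
Line 1: ['lightbulb'] (min_width=9, slack=2)
Line 2: ['display'] (min_width=7, slack=4)
Line 3: ['heart'] (min_width=5, slack=6)
Line 4: ['guitar'] (min_width=6, slack=5)
Line 5: ['waterfall'] (min_width=9, slack=2)
Line 6: ['heart'] (min_width=5, slack=6)
Line 7: ['bridge', 'soft'] (min_width=11, slack=0)
Line 8: ['it', 'vector'] (min_width=9, slack=2)
Line 9: ['cloud'] (min_width=5, slack=6)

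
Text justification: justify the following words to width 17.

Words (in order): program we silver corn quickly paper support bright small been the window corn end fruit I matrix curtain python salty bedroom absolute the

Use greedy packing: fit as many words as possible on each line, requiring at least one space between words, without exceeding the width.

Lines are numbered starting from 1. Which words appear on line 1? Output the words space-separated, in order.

Answer: program we silver

Derivation:
Line 1: ['program', 'we', 'silver'] (min_width=17, slack=0)
Line 2: ['corn', 'quickly'] (min_width=12, slack=5)
Line 3: ['paper', 'support'] (min_width=13, slack=4)
Line 4: ['bright', 'small', 'been'] (min_width=17, slack=0)
Line 5: ['the', 'window', 'corn'] (min_width=15, slack=2)
Line 6: ['end', 'fruit', 'I'] (min_width=11, slack=6)
Line 7: ['matrix', 'curtain'] (min_width=14, slack=3)
Line 8: ['python', 'salty'] (min_width=12, slack=5)
Line 9: ['bedroom', 'absolute'] (min_width=16, slack=1)
Line 10: ['the'] (min_width=3, slack=14)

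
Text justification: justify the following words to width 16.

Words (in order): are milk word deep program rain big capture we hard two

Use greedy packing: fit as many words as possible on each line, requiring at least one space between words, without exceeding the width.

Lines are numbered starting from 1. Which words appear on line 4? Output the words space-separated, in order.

Answer: we hard two

Derivation:
Line 1: ['are', 'milk', 'word'] (min_width=13, slack=3)
Line 2: ['deep', 'program'] (min_width=12, slack=4)
Line 3: ['rain', 'big', 'capture'] (min_width=16, slack=0)
Line 4: ['we', 'hard', 'two'] (min_width=11, slack=5)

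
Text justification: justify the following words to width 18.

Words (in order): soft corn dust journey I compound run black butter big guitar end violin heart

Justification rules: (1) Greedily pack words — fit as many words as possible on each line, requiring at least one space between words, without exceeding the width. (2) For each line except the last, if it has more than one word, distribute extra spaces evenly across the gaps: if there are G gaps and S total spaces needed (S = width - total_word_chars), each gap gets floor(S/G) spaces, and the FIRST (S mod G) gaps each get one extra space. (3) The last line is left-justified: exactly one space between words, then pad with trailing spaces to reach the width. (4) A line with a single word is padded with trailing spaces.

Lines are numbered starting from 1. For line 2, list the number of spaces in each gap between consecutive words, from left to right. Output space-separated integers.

Line 1: ['soft', 'corn', 'dust'] (min_width=14, slack=4)
Line 2: ['journey', 'I', 'compound'] (min_width=18, slack=0)
Line 3: ['run', 'black', 'butter'] (min_width=16, slack=2)
Line 4: ['big', 'guitar', 'end'] (min_width=14, slack=4)
Line 5: ['violin', 'heart'] (min_width=12, slack=6)

Answer: 1 1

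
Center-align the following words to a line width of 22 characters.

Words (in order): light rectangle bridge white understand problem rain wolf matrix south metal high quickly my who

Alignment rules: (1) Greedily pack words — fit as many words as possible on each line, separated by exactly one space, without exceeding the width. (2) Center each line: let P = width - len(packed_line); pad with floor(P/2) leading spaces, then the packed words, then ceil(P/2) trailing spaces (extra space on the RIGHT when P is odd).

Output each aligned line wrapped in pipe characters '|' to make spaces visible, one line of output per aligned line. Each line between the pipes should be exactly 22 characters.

Line 1: ['light', 'rectangle', 'bridge'] (min_width=22, slack=0)
Line 2: ['white', 'understand'] (min_width=16, slack=6)
Line 3: ['problem', 'rain', 'wolf'] (min_width=17, slack=5)
Line 4: ['matrix', 'south', 'metal'] (min_width=18, slack=4)
Line 5: ['high', 'quickly', 'my', 'who'] (min_width=19, slack=3)

Answer: |light rectangle bridge|
|   white understand   |
|  problem rain wolf   |
|  matrix south metal  |
| high quickly my who  |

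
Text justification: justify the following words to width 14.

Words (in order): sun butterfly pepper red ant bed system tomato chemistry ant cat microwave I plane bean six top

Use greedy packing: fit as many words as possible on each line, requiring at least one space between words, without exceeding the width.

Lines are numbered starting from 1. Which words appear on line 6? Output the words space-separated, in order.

Answer: cat microwave

Derivation:
Line 1: ['sun', 'butterfly'] (min_width=13, slack=1)
Line 2: ['pepper', 'red', 'ant'] (min_width=14, slack=0)
Line 3: ['bed', 'system'] (min_width=10, slack=4)
Line 4: ['tomato'] (min_width=6, slack=8)
Line 5: ['chemistry', 'ant'] (min_width=13, slack=1)
Line 6: ['cat', 'microwave'] (min_width=13, slack=1)
Line 7: ['I', 'plane', 'bean'] (min_width=12, slack=2)
Line 8: ['six', 'top'] (min_width=7, slack=7)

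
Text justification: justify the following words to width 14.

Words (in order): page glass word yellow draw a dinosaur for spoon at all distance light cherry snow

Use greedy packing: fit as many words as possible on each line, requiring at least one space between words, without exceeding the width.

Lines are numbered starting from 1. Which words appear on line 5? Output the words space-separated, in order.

Line 1: ['page', 'glass'] (min_width=10, slack=4)
Line 2: ['word', 'yellow'] (min_width=11, slack=3)
Line 3: ['draw', 'a'] (min_width=6, slack=8)
Line 4: ['dinosaur', 'for'] (min_width=12, slack=2)
Line 5: ['spoon', 'at', 'all'] (min_width=12, slack=2)
Line 6: ['distance', 'light'] (min_width=14, slack=0)
Line 7: ['cherry', 'snow'] (min_width=11, slack=3)

Answer: spoon at all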